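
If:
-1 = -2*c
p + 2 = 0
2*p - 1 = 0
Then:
No Solution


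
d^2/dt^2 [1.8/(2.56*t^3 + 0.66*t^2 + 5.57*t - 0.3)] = (-(27.648*t + 2.376)*(2.56*t^3 + 0.66*t^2 + 5.57*t - 0.3) + 1.8*(7.68*t^2 + 1.32*t + 5.57)*(15.36*t^2 + 2.64*t + 11.14))/(2.56*t^3 + 0.66*t^2 + 5.57*t - 0.3)^3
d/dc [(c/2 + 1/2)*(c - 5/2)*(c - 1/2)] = 3*c^2/2 - 2*c - 7/8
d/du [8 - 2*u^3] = -6*u^2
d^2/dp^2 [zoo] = 0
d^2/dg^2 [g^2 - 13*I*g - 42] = 2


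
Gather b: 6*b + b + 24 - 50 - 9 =7*b - 35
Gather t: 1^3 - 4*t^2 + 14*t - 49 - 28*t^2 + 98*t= -32*t^2 + 112*t - 48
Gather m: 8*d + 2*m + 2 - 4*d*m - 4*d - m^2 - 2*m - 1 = -4*d*m + 4*d - m^2 + 1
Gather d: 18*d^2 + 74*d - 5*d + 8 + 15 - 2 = 18*d^2 + 69*d + 21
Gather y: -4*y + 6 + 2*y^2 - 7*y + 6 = 2*y^2 - 11*y + 12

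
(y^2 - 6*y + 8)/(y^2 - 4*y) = (y - 2)/y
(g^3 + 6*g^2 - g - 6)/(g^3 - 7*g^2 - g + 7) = (g + 6)/(g - 7)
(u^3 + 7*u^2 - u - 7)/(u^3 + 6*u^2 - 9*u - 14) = (u - 1)/(u - 2)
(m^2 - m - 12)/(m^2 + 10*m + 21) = (m - 4)/(m + 7)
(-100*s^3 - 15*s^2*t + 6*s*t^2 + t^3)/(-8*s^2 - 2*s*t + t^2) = (25*s^2 + 10*s*t + t^2)/(2*s + t)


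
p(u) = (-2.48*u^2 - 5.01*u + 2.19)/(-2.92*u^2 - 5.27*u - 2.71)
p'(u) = (-4.96*u - 5.01)/(-2.92*u^2 - 5.27*u - 2.71) + (5.84*u + 5.27)*(-2.48*u^2 - 5.01*u + 2.19)/(-2.92*u^2 - 5.27*u - 2.71)^2 = (-1.5596*u^2 + 26.2312*u + 25.1184)/(8.5264*u^4 + 30.7768*u^3 + 43.5993*u^2 + 28.5634*u + 7.3441)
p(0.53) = 0.18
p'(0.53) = 0.96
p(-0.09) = -1.16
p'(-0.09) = 4.46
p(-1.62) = -2.07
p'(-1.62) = -6.37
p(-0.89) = -14.08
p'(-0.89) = 4.86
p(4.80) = 0.83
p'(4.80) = 0.01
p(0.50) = 0.15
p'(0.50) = 1.03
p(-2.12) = -0.36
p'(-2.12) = -1.73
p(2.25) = 0.74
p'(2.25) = 0.09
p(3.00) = 0.78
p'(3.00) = 0.04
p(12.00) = 0.85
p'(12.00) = 0.00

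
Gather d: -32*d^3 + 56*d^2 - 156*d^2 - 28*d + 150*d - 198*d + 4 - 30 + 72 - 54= -32*d^3 - 100*d^2 - 76*d - 8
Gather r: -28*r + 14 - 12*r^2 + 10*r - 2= -12*r^2 - 18*r + 12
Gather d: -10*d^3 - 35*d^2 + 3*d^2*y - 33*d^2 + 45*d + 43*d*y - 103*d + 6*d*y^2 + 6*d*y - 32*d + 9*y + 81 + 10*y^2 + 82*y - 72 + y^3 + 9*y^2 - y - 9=-10*d^3 + d^2*(3*y - 68) + d*(6*y^2 + 49*y - 90) + y^3 + 19*y^2 + 90*y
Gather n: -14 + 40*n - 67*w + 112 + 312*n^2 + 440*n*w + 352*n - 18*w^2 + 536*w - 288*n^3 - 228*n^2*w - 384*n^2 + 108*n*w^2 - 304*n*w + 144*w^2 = -288*n^3 + n^2*(-228*w - 72) + n*(108*w^2 + 136*w + 392) + 126*w^2 + 469*w + 98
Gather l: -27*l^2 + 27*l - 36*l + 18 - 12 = -27*l^2 - 9*l + 6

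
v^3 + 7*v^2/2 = v^2*(v + 7/2)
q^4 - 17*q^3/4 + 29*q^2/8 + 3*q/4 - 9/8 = (q - 3)*(q - 1)*(q - 3/4)*(q + 1/2)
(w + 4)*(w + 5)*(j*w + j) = j*w^3 + 10*j*w^2 + 29*j*w + 20*j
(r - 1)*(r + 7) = r^2 + 6*r - 7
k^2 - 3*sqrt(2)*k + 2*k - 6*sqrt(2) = (k + 2)*(k - 3*sqrt(2))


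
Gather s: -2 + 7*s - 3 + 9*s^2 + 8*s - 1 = 9*s^2 + 15*s - 6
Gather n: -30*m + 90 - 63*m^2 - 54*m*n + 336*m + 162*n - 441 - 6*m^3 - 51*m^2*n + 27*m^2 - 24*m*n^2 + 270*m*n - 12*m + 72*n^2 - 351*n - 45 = -6*m^3 - 36*m^2 + 294*m + n^2*(72 - 24*m) + n*(-51*m^2 + 216*m - 189) - 396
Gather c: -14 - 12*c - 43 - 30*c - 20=-42*c - 77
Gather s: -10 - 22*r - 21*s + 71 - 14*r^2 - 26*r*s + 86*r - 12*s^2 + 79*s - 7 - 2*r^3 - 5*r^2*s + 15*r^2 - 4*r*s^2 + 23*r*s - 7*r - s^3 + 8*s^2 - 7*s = -2*r^3 + r^2 + 57*r - s^3 + s^2*(-4*r - 4) + s*(-5*r^2 - 3*r + 51) + 54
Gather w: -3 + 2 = -1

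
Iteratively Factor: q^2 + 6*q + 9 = (q + 3)*(q + 3)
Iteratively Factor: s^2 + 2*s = (s + 2)*(s)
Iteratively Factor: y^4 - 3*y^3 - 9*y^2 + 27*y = (y - 3)*(y^3 - 9*y) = (y - 3)^2*(y^2 + 3*y) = (y - 3)^2*(y + 3)*(y)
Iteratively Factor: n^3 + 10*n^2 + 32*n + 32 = (n + 4)*(n^2 + 6*n + 8) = (n + 2)*(n + 4)*(n + 4)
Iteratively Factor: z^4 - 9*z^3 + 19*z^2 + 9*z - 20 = (z - 1)*(z^3 - 8*z^2 + 11*z + 20) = (z - 5)*(z - 1)*(z^2 - 3*z - 4) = (z - 5)*(z - 4)*(z - 1)*(z + 1)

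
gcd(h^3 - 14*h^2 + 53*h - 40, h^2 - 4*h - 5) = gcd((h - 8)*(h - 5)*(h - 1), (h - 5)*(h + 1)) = h - 5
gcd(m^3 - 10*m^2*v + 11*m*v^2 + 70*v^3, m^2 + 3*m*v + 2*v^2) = m + 2*v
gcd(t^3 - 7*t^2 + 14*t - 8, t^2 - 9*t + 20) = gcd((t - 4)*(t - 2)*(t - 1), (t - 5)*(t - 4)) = t - 4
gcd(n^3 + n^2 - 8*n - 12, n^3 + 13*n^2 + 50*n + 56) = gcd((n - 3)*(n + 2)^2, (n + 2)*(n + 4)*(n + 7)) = n + 2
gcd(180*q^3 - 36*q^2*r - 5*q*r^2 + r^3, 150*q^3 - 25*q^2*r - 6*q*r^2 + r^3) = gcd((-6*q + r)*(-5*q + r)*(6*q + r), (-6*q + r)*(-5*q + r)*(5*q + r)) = 30*q^2 - 11*q*r + r^2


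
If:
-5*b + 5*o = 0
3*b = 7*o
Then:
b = 0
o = 0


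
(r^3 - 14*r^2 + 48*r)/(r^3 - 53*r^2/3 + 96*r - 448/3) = 3*r*(r - 6)/(3*r^2 - 29*r + 56)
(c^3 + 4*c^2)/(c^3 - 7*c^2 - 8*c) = c*(c + 4)/(c^2 - 7*c - 8)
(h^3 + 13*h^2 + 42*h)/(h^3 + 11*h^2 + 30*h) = (h + 7)/(h + 5)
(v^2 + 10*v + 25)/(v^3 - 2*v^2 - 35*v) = (v + 5)/(v*(v - 7))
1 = 1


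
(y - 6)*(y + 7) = y^2 + y - 42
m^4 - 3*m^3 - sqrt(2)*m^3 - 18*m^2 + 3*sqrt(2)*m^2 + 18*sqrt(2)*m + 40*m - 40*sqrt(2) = (m - 5)*(m - 2)*(m + 4)*(m - sqrt(2))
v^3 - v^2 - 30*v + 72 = (v - 4)*(v - 3)*(v + 6)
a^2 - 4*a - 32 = (a - 8)*(a + 4)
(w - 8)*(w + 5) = w^2 - 3*w - 40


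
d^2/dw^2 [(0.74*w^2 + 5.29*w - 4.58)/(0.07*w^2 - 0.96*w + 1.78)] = (0.151298*w^3 - 0.687876*w^2 - 2.108148*w + 15.467816)/(0.000343*w^6 - 0.014112*w^5 + 0.219702*w^4 - 1.602432*w^3 + 5.586708*w^2 - 9.124992*w + 5.639752)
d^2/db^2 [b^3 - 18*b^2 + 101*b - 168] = 6*b - 36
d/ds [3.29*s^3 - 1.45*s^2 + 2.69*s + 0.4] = 9.87*s^2 - 2.9*s + 2.69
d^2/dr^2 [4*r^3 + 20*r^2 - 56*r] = 24*r + 40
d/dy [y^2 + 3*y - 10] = 2*y + 3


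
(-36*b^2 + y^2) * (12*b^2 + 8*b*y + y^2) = -432*b^4 - 288*b^3*y - 24*b^2*y^2 + 8*b*y^3 + y^4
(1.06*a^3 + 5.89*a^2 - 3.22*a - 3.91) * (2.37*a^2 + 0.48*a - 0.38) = 2.5122*a^5 + 14.4681*a^4 - 5.207*a^3 - 13.0505*a^2 - 0.6532*a + 1.4858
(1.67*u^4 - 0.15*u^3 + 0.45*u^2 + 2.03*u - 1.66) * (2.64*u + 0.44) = 4.4088*u^5 + 0.3388*u^4 + 1.122*u^3 + 5.5572*u^2 - 3.4892*u - 0.7304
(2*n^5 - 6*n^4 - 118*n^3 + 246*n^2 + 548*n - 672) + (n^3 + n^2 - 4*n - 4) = 2*n^5 - 6*n^4 - 117*n^3 + 247*n^2 + 544*n - 676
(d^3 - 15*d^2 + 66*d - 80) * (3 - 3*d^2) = -3*d^5 + 45*d^4 - 195*d^3 + 195*d^2 + 198*d - 240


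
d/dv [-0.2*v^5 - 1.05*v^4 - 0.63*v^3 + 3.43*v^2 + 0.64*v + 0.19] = -1.0*v^4 - 4.2*v^3 - 1.89*v^2 + 6.86*v + 0.64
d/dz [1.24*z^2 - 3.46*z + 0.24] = 2.48*z - 3.46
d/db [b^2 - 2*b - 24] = 2*b - 2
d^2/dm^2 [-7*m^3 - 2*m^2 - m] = -42*m - 4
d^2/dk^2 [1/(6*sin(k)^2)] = (cos(2*k) + 2)/(3*sin(k)^4)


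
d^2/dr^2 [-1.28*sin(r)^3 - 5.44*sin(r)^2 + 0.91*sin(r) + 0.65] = 0.0500000000000007*sin(r) - 2.88*sin(3*r) - 10.88*cos(2*r)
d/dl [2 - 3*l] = -3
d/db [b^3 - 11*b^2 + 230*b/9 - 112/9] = 3*b^2 - 22*b + 230/9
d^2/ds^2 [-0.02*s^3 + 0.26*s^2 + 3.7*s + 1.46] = 0.52 - 0.12*s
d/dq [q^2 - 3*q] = 2*q - 3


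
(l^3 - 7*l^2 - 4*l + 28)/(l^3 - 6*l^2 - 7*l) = (l^2 - 4)/(l*(l + 1))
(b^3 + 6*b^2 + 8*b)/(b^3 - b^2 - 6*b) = (b + 4)/(b - 3)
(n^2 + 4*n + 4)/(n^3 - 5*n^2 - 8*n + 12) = (n + 2)/(n^2 - 7*n + 6)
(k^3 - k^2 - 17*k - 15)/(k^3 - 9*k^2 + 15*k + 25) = (k + 3)/(k - 5)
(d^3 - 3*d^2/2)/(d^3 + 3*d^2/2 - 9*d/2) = d/(d + 3)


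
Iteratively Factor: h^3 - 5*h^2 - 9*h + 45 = (h + 3)*(h^2 - 8*h + 15) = (h - 3)*(h + 3)*(h - 5)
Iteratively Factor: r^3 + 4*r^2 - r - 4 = (r + 1)*(r^2 + 3*r - 4) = (r + 1)*(r + 4)*(r - 1)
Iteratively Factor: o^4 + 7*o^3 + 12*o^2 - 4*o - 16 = (o + 4)*(o^3 + 3*o^2 - 4) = (o + 2)*(o + 4)*(o^2 + o - 2) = (o - 1)*(o + 2)*(o + 4)*(o + 2)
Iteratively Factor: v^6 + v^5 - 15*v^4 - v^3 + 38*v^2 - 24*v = (v + 2)*(v^5 - v^4 - 13*v^3 + 25*v^2 - 12*v) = (v - 3)*(v + 2)*(v^4 + 2*v^3 - 7*v^2 + 4*v) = v*(v - 3)*(v + 2)*(v^3 + 2*v^2 - 7*v + 4) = v*(v - 3)*(v - 1)*(v + 2)*(v^2 + 3*v - 4) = v*(v - 3)*(v - 1)^2*(v + 2)*(v + 4)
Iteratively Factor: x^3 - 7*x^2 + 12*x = (x)*(x^2 - 7*x + 12) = x*(x - 4)*(x - 3)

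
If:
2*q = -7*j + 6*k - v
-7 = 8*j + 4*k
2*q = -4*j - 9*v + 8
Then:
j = 8*v/15 - 37/30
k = 43/60 - 16*v/15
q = 97/15 - 167*v/30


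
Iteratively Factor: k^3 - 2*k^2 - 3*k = (k - 3)*(k^2 + k) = k*(k - 3)*(k + 1)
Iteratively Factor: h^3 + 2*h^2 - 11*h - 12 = (h + 1)*(h^2 + h - 12) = (h + 1)*(h + 4)*(h - 3)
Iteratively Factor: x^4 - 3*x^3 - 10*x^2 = (x - 5)*(x^3 + 2*x^2) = x*(x - 5)*(x^2 + 2*x) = x*(x - 5)*(x + 2)*(x)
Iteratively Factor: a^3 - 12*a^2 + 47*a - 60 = (a - 5)*(a^2 - 7*a + 12) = (a - 5)*(a - 4)*(a - 3)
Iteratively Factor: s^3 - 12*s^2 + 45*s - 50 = (s - 2)*(s^2 - 10*s + 25) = (s - 5)*(s - 2)*(s - 5)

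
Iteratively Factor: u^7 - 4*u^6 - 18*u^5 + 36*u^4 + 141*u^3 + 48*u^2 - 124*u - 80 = (u + 2)*(u^6 - 6*u^5 - 6*u^4 + 48*u^3 + 45*u^2 - 42*u - 40) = (u - 4)*(u + 2)*(u^5 - 2*u^4 - 14*u^3 - 8*u^2 + 13*u + 10) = (u - 5)*(u - 4)*(u + 2)*(u^4 + 3*u^3 + u^2 - 3*u - 2) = (u - 5)*(u - 4)*(u + 1)*(u + 2)*(u^3 + 2*u^2 - u - 2) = (u - 5)*(u - 4)*(u - 1)*(u + 1)*(u + 2)*(u^2 + 3*u + 2) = (u - 5)*(u - 4)*(u - 1)*(u + 1)^2*(u + 2)*(u + 2)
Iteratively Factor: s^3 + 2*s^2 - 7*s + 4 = (s - 1)*(s^2 + 3*s - 4) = (s - 1)*(s + 4)*(s - 1)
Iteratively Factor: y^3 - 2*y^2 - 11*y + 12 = (y - 4)*(y^2 + 2*y - 3) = (y - 4)*(y + 3)*(y - 1)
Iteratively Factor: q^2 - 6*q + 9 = (q - 3)*(q - 3)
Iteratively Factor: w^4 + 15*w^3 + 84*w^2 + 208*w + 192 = (w + 4)*(w^3 + 11*w^2 + 40*w + 48) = (w + 3)*(w + 4)*(w^2 + 8*w + 16) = (w + 3)*(w + 4)^2*(w + 4)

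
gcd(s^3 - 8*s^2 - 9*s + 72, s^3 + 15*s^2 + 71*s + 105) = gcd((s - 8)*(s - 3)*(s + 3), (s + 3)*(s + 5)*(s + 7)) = s + 3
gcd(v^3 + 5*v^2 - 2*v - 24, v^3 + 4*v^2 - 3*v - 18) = v^2 + v - 6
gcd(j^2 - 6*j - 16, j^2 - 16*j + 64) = j - 8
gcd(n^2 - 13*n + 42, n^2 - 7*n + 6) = n - 6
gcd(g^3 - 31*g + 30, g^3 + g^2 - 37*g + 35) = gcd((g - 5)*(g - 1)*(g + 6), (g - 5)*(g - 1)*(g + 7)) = g^2 - 6*g + 5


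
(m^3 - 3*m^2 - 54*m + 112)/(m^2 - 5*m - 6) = (-m^3 + 3*m^2 + 54*m - 112)/(-m^2 + 5*m + 6)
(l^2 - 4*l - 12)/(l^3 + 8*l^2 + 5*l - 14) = (l - 6)/(l^2 + 6*l - 7)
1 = 1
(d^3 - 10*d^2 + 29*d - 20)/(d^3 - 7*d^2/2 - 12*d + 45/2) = 2*(d^2 - 5*d + 4)/(2*d^2 + 3*d - 9)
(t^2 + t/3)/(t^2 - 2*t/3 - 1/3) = t/(t - 1)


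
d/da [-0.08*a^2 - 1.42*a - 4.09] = -0.16*a - 1.42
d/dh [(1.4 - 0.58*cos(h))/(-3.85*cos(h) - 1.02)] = -5.9816*sin(h)/(3.85*cos(h) + 1.02)^2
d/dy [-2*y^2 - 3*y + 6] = -4*y - 3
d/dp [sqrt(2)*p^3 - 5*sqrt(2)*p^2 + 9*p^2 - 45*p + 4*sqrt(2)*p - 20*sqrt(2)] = 3*sqrt(2)*p^2 - 10*sqrt(2)*p + 18*p - 45 + 4*sqrt(2)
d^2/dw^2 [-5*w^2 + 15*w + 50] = -10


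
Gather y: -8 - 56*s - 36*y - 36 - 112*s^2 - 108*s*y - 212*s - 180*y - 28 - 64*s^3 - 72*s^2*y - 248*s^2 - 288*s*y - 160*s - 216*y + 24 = -64*s^3 - 360*s^2 - 428*s + y*(-72*s^2 - 396*s - 432) - 48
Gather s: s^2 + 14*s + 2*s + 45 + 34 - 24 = s^2 + 16*s + 55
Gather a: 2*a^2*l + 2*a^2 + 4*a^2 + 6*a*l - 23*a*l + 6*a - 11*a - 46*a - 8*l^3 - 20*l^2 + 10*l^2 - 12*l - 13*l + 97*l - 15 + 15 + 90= a^2*(2*l + 6) + a*(-17*l - 51) - 8*l^3 - 10*l^2 + 72*l + 90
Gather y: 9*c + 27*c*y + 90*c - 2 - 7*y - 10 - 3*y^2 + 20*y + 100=99*c - 3*y^2 + y*(27*c + 13) + 88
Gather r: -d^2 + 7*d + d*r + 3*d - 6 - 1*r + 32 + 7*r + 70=-d^2 + 10*d + r*(d + 6) + 96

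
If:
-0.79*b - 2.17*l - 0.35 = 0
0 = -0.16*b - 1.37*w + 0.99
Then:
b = 6.1875 - 8.5625*w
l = 3.11722350230415*w - 2.41388248847926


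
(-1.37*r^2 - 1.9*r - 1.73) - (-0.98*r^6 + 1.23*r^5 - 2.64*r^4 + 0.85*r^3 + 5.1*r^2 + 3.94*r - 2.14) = 0.98*r^6 - 1.23*r^5 + 2.64*r^4 - 0.85*r^3 - 6.47*r^2 - 5.84*r + 0.41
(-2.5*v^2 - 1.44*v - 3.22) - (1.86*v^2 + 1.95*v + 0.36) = -4.36*v^2 - 3.39*v - 3.58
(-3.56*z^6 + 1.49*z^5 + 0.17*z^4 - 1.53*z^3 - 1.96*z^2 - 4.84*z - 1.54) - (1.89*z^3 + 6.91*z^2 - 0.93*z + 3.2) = -3.56*z^6 + 1.49*z^5 + 0.17*z^4 - 3.42*z^3 - 8.87*z^2 - 3.91*z - 4.74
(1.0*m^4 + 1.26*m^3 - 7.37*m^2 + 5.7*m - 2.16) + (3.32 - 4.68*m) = 1.0*m^4 + 1.26*m^3 - 7.37*m^2 + 1.02*m + 1.16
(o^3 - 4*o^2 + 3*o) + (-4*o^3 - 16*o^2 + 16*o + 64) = -3*o^3 - 20*o^2 + 19*o + 64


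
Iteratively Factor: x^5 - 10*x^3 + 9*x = (x + 3)*(x^4 - 3*x^3 - x^2 + 3*x) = (x - 1)*(x + 3)*(x^3 - 2*x^2 - 3*x) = x*(x - 1)*(x + 3)*(x^2 - 2*x - 3) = x*(x - 1)*(x + 1)*(x + 3)*(x - 3)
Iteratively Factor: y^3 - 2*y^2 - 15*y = (y - 5)*(y^2 + 3*y) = (y - 5)*(y + 3)*(y)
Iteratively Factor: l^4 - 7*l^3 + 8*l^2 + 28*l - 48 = (l - 2)*(l^3 - 5*l^2 - 2*l + 24) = (l - 4)*(l - 2)*(l^2 - l - 6) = (l - 4)*(l - 2)*(l + 2)*(l - 3)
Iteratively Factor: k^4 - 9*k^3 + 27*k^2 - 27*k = (k - 3)*(k^3 - 6*k^2 + 9*k) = (k - 3)^2*(k^2 - 3*k) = k*(k - 3)^2*(k - 3)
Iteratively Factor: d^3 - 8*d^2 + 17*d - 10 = (d - 1)*(d^2 - 7*d + 10) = (d - 5)*(d - 1)*(d - 2)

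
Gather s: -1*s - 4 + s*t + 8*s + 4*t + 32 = s*(t + 7) + 4*t + 28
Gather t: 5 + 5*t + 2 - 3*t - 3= 2*t + 4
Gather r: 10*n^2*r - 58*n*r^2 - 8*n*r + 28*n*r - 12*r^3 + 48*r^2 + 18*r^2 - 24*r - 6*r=-12*r^3 + r^2*(66 - 58*n) + r*(10*n^2 + 20*n - 30)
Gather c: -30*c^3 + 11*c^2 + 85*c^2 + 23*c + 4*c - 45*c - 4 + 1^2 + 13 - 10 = -30*c^3 + 96*c^2 - 18*c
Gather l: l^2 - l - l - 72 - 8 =l^2 - 2*l - 80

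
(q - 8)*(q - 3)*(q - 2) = q^3 - 13*q^2 + 46*q - 48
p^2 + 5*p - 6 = (p - 1)*(p + 6)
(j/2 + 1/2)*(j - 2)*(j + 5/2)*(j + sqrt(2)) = j^4/2 + sqrt(2)*j^3/2 + 3*j^3/4 - 9*j^2/4 + 3*sqrt(2)*j^2/4 - 9*sqrt(2)*j/4 - 5*j/2 - 5*sqrt(2)/2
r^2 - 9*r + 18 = (r - 6)*(r - 3)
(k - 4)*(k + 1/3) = k^2 - 11*k/3 - 4/3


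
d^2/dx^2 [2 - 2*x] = 0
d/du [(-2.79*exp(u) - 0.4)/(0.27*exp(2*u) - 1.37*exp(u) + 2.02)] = (0.7533*exp(2*u) + 0.216*exp(u) - 6.1838)*exp(u)/(0.0729*exp(4*u) - 0.7398*exp(3*u) + 2.9677*exp(2*u) - 5.5348*exp(u) + 4.0804)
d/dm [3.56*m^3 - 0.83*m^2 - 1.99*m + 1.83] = 10.68*m^2 - 1.66*m - 1.99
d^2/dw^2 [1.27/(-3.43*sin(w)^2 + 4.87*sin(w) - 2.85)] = (59.765692*sin(w)^4 - 63.642621*sin(w)^3 - 109.187615*sin(w)^2 + 144.912207*sin(w) - 35.411156)/(3.43*sin(w)^2 - 4.87*sin(w) + 2.85)^3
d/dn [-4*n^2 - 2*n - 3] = -8*n - 2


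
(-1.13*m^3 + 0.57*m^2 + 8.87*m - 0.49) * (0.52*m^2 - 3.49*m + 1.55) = -0.5876*m^5 + 4.2401*m^4 + 0.8716*m^3 - 30.3276*m^2 + 15.4586*m - 0.7595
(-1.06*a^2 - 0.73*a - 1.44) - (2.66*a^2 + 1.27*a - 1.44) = -3.72*a^2 - 2.0*a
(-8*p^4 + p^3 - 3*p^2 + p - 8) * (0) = 0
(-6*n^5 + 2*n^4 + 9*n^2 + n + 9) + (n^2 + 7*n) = -6*n^5 + 2*n^4 + 10*n^2 + 8*n + 9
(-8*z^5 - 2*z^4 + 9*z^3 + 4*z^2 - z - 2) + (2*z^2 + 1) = -8*z^5 - 2*z^4 + 9*z^3 + 6*z^2 - z - 1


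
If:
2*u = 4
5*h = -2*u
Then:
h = -4/5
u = 2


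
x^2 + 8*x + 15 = (x + 3)*(x + 5)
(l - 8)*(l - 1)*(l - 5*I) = l^3 - 9*l^2 - 5*I*l^2 + 8*l + 45*I*l - 40*I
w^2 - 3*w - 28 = (w - 7)*(w + 4)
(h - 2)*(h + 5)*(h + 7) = h^3 + 10*h^2 + 11*h - 70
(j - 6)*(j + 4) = j^2 - 2*j - 24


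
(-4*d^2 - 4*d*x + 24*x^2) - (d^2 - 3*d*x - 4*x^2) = -5*d^2 - d*x + 28*x^2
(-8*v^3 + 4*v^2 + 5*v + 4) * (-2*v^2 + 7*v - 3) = 16*v^5 - 64*v^4 + 42*v^3 + 15*v^2 + 13*v - 12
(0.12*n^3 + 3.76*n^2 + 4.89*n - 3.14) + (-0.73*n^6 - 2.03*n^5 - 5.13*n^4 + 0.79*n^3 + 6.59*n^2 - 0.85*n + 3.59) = -0.73*n^6 - 2.03*n^5 - 5.13*n^4 + 0.91*n^3 + 10.35*n^2 + 4.04*n + 0.45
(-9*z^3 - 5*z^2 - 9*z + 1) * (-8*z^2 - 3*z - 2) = 72*z^5 + 67*z^4 + 105*z^3 + 29*z^2 + 15*z - 2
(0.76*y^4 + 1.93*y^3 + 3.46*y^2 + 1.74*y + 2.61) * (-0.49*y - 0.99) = -0.3724*y^5 - 1.6981*y^4 - 3.6061*y^3 - 4.278*y^2 - 3.0015*y - 2.5839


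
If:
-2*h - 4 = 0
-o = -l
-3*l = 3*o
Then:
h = -2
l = 0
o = 0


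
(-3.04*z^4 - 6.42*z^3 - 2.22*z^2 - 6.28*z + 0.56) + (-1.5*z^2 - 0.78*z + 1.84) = -3.04*z^4 - 6.42*z^3 - 3.72*z^2 - 7.06*z + 2.4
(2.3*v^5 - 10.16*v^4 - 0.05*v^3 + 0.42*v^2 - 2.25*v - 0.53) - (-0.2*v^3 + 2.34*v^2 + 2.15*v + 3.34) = 2.3*v^5 - 10.16*v^4 + 0.15*v^3 - 1.92*v^2 - 4.4*v - 3.87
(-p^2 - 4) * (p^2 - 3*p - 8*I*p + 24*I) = -p^4 + 3*p^3 + 8*I*p^3 - 4*p^2 - 24*I*p^2 + 12*p + 32*I*p - 96*I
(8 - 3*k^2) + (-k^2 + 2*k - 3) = -4*k^2 + 2*k + 5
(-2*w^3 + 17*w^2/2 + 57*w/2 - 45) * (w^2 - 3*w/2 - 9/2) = -2*w^5 + 23*w^4/2 + 99*w^3/4 - 126*w^2 - 243*w/4 + 405/2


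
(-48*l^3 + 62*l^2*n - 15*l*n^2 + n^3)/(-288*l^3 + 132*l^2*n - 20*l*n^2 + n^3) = (l - n)/(6*l - n)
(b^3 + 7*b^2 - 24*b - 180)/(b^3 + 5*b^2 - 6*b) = (b^2 + b - 30)/(b*(b - 1))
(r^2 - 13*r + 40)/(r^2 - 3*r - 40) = (r - 5)/(r + 5)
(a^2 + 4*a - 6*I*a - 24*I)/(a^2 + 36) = (a + 4)/(a + 6*I)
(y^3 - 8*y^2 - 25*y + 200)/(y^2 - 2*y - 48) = (y^2 - 25)/(y + 6)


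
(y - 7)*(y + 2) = y^2 - 5*y - 14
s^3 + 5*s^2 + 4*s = s*(s + 1)*(s + 4)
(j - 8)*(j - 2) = j^2 - 10*j + 16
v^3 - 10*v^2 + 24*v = v*(v - 6)*(v - 4)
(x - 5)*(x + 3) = x^2 - 2*x - 15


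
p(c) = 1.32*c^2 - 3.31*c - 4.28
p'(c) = 2.64*c - 3.31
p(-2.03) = 7.88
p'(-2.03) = -8.67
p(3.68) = 1.42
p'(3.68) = 6.41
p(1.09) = -6.32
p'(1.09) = -0.43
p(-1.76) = 5.63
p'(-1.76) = -7.96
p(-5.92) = 61.58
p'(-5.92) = -18.94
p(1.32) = -6.35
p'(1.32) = 0.17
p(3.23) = -1.20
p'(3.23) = 5.22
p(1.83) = -5.92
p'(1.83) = 1.52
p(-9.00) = 132.43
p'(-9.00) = -27.07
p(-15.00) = 342.37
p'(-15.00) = -42.91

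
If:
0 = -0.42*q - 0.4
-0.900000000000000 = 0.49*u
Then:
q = -0.95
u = -1.84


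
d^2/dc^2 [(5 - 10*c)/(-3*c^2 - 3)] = 10*(4*c^2*(2*c - 1) + (1 - 6*c)*(c^2 + 1))/(3*(c^2 + 1)^3)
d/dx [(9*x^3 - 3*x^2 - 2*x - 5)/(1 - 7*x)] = (-126*x^3 + 48*x^2 - 6*x - 37)/(49*x^2 - 14*x + 1)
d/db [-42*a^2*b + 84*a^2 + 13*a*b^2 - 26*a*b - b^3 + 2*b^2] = -42*a^2 + 26*a*b - 26*a - 3*b^2 + 4*b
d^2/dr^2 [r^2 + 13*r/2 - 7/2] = 2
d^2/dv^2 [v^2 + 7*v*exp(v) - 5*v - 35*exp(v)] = 7*v*exp(v) - 21*exp(v) + 2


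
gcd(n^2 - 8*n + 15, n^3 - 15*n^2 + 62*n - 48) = 1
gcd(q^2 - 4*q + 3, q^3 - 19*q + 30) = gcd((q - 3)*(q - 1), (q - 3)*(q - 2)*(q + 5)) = q - 3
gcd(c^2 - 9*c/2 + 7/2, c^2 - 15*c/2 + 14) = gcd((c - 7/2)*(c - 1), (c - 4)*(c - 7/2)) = c - 7/2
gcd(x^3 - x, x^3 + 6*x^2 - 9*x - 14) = x + 1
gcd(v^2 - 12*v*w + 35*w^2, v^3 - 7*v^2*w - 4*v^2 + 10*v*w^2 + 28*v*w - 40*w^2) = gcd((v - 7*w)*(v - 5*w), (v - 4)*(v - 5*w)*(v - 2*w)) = v - 5*w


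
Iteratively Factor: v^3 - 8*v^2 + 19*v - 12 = (v - 1)*(v^2 - 7*v + 12) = (v - 3)*(v - 1)*(v - 4)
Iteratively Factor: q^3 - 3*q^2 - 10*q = (q)*(q^2 - 3*q - 10) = q*(q - 5)*(q + 2)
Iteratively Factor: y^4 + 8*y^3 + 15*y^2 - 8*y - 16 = (y + 4)*(y^3 + 4*y^2 - y - 4) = (y + 1)*(y + 4)*(y^2 + 3*y - 4) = (y - 1)*(y + 1)*(y + 4)*(y + 4)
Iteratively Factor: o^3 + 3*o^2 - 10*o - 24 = (o - 3)*(o^2 + 6*o + 8) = (o - 3)*(o + 2)*(o + 4)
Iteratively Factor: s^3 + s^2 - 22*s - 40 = (s + 4)*(s^2 - 3*s - 10) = (s - 5)*(s + 4)*(s + 2)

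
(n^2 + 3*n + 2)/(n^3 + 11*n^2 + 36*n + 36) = (n + 1)/(n^2 + 9*n + 18)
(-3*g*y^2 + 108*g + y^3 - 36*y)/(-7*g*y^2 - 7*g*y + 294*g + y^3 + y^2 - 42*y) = (-3*g*y - 18*g + y^2 + 6*y)/(-7*g*y - 49*g + y^2 + 7*y)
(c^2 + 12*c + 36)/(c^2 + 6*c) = (c + 6)/c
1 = 1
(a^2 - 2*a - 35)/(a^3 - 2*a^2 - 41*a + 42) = (a + 5)/(a^2 + 5*a - 6)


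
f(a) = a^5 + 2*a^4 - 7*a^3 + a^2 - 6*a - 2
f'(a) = 5*a^4 + 8*a^3 - 21*a^2 + 2*a - 6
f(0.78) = -8.36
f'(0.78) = -11.57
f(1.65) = -13.57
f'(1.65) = 13.12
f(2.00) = -2.00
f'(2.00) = 58.00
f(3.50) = 514.47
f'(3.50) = 837.06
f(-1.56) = 38.97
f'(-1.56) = -60.98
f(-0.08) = -1.51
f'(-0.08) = -6.30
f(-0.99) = 12.68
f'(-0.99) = -31.52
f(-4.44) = -291.20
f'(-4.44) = 814.04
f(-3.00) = 133.00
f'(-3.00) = -12.00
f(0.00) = -2.00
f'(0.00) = -6.00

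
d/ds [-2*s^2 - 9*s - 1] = -4*s - 9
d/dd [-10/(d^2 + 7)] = 20*d/(d^2 + 7)^2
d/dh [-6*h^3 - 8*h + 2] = -18*h^2 - 8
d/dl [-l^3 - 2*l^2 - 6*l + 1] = -3*l^2 - 4*l - 6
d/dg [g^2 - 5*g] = 2*g - 5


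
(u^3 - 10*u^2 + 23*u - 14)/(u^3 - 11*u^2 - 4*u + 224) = (u^2 - 3*u + 2)/(u^2 - 4*u - 32)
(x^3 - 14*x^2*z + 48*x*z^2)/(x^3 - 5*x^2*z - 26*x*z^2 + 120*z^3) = x*(x - 8*z)/(x^2 + x*z - 20*z^2)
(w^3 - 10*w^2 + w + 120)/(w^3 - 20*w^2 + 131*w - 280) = (w + 3)/(w - 7)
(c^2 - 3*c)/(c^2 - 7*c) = (c - 3)/(c - 7)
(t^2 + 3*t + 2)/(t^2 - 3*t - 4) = (t + 2)/(t - 4)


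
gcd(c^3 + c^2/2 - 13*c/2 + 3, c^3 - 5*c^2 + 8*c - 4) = c - 2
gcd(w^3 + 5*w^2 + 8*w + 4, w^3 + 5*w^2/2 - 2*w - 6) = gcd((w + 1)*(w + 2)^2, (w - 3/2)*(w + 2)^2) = w^2 + 4*w + 4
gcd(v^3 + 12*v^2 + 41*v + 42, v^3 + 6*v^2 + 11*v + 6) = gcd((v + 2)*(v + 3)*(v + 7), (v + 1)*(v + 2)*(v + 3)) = v^2 + 5*v + 6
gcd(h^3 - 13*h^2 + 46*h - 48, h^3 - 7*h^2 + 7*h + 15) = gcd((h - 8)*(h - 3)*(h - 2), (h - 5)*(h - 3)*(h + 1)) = h - 3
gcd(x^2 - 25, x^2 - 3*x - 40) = x + 5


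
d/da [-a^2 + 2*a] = 2 - 2*a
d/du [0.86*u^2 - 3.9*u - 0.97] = 1.72*u - 3.9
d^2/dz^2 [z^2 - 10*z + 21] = 2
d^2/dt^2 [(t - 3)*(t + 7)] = 2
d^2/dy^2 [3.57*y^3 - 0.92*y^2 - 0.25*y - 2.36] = 21.42*y - 1.84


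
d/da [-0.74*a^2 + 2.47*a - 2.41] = 2.47 - 1.48*a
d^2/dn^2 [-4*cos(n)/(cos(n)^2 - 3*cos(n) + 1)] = (-4*sin(n)^2*cos(n) - 12*sin(n)^2 - 24*cos(n) + 36)*sin(n)^2/(sin(n)^2 + 3*cos(n) - 2)^3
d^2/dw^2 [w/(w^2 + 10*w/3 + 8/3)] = 6*(4*w*(3*w + 5)^2 - (9*w + 10)*(3*w^2 + 10*w + 8))/(3*w^2 + 10*w + 8)^3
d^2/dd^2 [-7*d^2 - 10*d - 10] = -14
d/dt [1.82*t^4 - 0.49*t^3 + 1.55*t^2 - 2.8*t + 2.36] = 7.28*t^3 - 1.47*t^2 + 3.1*t - 2.8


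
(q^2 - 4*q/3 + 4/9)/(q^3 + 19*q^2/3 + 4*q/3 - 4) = (q - 2/3)/(q^2 + 7*q + 6)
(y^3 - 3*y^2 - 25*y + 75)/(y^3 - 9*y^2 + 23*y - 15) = (y + 5)/(y - 1)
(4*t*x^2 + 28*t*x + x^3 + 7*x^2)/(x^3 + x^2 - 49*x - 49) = x*(4*t + x)/(x^2 - 6*x - 7)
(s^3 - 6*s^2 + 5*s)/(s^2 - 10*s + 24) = s*(s^2 - 6*s + 5)/(s^2 - 10*s + 24)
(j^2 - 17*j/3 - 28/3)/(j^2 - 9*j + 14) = (j + 4/3)/(j - 2)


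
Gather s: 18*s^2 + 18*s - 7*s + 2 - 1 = 18*s^2 + 11*s + 1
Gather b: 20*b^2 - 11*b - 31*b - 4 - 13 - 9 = 20*b^2 - 42*b - 26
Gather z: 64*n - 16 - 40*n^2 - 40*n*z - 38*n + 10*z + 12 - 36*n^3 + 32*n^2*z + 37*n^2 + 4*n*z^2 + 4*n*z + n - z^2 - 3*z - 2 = -36*n^3 - 3*n^2 + 27*n + z^2*(4*n - 1) + z*(32*n^2 - 36*n + 7) - 6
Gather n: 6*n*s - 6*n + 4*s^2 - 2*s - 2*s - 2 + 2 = n*(6*s - 6) + 4*s^2 - 4*s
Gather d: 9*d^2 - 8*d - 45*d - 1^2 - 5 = 9*d^2 - 53*d - 6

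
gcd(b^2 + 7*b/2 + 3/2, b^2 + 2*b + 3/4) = b + 1/2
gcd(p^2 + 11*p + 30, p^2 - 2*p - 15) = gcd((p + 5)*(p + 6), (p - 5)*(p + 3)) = 1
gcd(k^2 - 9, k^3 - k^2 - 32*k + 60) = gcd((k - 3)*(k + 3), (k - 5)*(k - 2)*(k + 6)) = 1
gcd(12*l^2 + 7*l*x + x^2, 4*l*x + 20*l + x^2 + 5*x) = 4*l + x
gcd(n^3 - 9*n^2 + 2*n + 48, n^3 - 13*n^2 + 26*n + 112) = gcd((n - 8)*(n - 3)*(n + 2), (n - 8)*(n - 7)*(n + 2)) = n^2 - 6*n - 16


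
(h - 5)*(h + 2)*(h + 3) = h^3 - 19*h - 30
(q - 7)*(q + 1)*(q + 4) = q^3 - 2*q^2 - 31*q - 28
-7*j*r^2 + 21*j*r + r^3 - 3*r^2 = r*(-7*j + r)*(r - 3)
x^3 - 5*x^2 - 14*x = x*(x - 7)*(x + 2)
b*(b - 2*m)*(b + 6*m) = b^3 + 4*b^2*m - 12*b*m^2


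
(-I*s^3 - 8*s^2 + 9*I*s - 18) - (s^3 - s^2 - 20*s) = -s^3 - I*s^3 - 7*s^2 + 20*s + 9*I*s - 18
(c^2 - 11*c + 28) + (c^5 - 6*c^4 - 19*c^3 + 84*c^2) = c^5 - 6*c^4 - 19*c^3 + 85*c^2 - 11*c + 28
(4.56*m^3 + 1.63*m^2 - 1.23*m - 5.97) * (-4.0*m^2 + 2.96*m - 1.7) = -18.24*m^5 + 6.9776*m^4 + 1.9928*m^3 + 17.4682*m^2 - 15.5802*m + 10.149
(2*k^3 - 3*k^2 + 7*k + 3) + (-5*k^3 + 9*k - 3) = -3*k^3 - 3*k^2 + 16*k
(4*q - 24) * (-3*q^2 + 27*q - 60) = -12*q^3 + 180*q^2 - 888*q + 1440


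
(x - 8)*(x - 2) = x^2 - 10*x + 16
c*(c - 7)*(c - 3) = c^3 - 10*c^2 + 21*c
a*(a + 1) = a^2 + a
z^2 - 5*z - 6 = (z - 6)*(z + 1)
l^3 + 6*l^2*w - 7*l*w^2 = l*(l - w)*(l + 7*w)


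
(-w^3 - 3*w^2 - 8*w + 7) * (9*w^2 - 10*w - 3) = -9*w^5 - 17*w^4 - 39*w^3 + 152*w^2 - 46*w - 21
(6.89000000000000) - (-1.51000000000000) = 8.40000000000000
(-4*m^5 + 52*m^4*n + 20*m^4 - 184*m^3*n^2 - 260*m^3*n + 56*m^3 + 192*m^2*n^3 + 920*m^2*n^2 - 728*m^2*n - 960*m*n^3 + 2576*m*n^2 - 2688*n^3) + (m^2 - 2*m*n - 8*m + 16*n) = -4*m^5 + 52*m^4*n + 20*m^4 - 184*m^3*n^2 - 260*m^3*n + 56*m^3 + 192*m^2*n^3 + 920*m^2*n^2 - 728*m^2*n + m^2 - 960*m*n^3 + 2576*m*n^2 - 2*m*n - 8*m - 2688*n^3 + 16*n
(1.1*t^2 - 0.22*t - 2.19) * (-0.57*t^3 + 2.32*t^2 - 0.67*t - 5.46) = -0.627*t^5 + 2.6774*t^4 + 0.000899999999999901*t^3 - 10.9394*t^2 + 2.6685*t + 11.9574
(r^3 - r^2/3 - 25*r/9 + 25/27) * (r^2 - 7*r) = r^5 - 22*r^4/3 - 4*r^3/9 + 550*r^2/27 - 175*r/27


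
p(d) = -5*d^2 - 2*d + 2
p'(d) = -10*d - 2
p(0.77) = -2.50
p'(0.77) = -9.70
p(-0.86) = 0.02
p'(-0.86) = 6.60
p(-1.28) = -3.63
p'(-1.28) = 10.80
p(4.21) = -95.04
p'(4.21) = -44.10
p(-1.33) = -4.18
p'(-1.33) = 11.30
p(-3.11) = -40.14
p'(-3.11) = 29.10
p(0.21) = 1.36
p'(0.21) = -4.10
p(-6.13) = -173.62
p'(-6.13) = 59.30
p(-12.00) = -694.00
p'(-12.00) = 118.00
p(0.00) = 2.00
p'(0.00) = -2.00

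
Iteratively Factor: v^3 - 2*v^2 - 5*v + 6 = (v - 1)*(v^2 - v - 6) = (v - 3)*(v - 1)*(v + 2)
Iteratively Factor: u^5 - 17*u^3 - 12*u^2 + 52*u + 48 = (u - 2)*(u^4 + 2*u^3 - 13*u^2 - 38*u - 24) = (u - 2)*(u + 2)*(u^3 - 13*u - 12) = (u - 4)*(u - 2)*(u + 2)*(u^2 + 4*u + 3) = (u - 4)*(u - 2)*(u + 1)*(u + 2)*(u + 3)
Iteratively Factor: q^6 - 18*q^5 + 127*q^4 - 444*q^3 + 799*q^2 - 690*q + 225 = (q - 1)*(q^5 - 17*q^4 + 110*q^3 - 334*q^2 + 465*q - 225) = (q - 3)*(q - 1)*(q^4 - 14*q^3 + 68*q^2 - 130*q + 75) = (q - 5)*(q - 3)*(q - 1)*(q^3 - 9*q^2 + 23*q - 15) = (q - 5)^2*(q - 3)*(q - 1)*(q^2 - 4*q + 3) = (q - 5)^2*(q - 3)^2*(q - 1)*(q - 1)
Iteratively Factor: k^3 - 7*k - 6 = (k - 3)*(k^2 + 3*k + 2) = (k - 3)*(k + 1)*(k + 2)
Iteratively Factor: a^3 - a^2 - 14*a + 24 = (a - 3)*(a^2 + 2*a - 8) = (a - 3)*(a - 2)*(a + 4)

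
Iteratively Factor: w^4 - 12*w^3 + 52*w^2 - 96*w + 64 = (w - 4)*(w^3 - 8*w^2 + 20*w - 16) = (w - 4)*(w - 2)*(w^2 - 6*w + 8) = (w - 4)^2*(w - 2)*(w - 2)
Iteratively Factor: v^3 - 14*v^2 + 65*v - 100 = (v - 4)*(v^2 - 10*v + 25) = (v - 5)*(v - 4)*(v - 5)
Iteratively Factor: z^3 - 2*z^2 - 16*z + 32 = (z - 2)*(z^2 - 16) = (z - 2)*(z + 4)*(z - 4)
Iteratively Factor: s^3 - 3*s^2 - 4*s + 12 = (s - 3)*(s^2 - 4) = (s - 3)*(s + 2)*(s - 2)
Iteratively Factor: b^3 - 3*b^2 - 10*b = (b - 5)*(b^2 + 2*b) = b*(b - 5)*(b + 2)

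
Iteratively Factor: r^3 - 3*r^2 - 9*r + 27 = (r - 3)*(r^2 - 9) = (r - 3)*(r + 3)*(r - 3)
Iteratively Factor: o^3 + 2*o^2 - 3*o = (o + 3)*(o^2 - o) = o*(o + 3)*(o - 1)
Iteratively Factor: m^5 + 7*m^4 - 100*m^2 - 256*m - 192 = (m + 2)*(m^4 + 5*m^3 - 10*m^2 - 80*m - 96) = (m - 4)*(m + 2)*(m^3 + 9*m^2 + 26*m + 24) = (m - 4)*(m + 2)^2*(m^2 + 7*m + 12) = (m - 4)*(m + 2)^2*(m + 4)*(m + 3)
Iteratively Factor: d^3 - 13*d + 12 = (d + 4)*(d^2 - 4*d + 3) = (d - 3)*(d + 4)*(d - 1)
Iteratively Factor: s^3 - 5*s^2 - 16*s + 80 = (s - 4)*(s^2 - s - 20) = (s - 4)*(s + 4)*(s - 5)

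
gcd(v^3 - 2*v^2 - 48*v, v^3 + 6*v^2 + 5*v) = v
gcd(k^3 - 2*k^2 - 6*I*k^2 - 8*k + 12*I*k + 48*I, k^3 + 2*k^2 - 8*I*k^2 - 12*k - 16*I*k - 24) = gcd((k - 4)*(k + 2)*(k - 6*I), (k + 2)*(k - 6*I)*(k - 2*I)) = k^2 + k*(2 - 6*I) - 12*I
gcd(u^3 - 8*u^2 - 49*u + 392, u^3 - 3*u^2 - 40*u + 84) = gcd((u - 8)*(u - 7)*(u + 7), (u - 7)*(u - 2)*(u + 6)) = u - 7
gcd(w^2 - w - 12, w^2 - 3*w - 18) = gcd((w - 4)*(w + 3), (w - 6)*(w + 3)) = w + 3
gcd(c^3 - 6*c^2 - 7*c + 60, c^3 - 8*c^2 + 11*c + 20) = c^2 - 9*c + 20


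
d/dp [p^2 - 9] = 2*p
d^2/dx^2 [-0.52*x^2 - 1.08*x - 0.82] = -1.04000000000000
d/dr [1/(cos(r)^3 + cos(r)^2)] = (3*cos(r) + 2)*sin(r)/((cos(r) + 1)^2*cos(r)^3)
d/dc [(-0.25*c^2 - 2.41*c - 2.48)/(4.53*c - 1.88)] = (-1.1325*c^2 + 0.94*c + 15.7652)/(20.5209*c^2 - 17.0328*c + 3.5344)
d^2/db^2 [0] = 0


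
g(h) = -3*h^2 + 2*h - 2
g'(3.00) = -16.00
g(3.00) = -23.00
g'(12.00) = -70.00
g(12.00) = -410.00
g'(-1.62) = 11.72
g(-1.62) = -13.11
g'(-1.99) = 13.94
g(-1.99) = -17.86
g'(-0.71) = 6.26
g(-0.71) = -4.93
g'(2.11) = -10.66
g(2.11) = -11.14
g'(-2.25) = 15.50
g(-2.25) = -21.69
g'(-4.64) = 29.84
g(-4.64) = -75.87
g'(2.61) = -13.66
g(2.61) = -17.22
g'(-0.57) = 5.42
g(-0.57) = -4.11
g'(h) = 2 - 6*h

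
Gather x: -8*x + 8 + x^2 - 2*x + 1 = x^2 - 10*x + 9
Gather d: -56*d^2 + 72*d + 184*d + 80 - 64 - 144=-56*d^2 + 256*d - 128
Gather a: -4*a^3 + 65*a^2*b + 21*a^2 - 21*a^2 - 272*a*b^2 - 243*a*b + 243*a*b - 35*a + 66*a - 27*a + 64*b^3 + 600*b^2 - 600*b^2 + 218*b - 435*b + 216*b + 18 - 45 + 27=-4*a^3 + 65*a^2*b + a*(4 - 272*b^2) + 64*b^3 - b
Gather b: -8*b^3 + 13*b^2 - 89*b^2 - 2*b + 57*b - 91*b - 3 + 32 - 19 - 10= -8*b^3 - 76*b^2 - 36*b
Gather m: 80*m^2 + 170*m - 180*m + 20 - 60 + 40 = 80*m^2 - 10*m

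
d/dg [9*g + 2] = 9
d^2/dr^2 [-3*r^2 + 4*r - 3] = -6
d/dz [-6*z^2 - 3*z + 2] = -12*z - 3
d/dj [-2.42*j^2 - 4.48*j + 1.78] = -4.84*j - 4.48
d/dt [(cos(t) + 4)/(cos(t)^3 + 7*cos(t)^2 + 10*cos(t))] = (115*cos(t) + 19*cos(2*t) + cos(3*t) + 99)*sin(t)/(2*(cos(t) + 2)^2*(cos(t) + 5)^2*cos(t)^2)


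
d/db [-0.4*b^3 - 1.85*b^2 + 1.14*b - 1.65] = -1.2*b^2 - 3.7*b + 1.14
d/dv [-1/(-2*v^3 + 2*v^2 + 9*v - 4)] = (-6*v^2 + 4*v + 9)/(2*v^3 - 2*v^2 - 9*v + 4)^2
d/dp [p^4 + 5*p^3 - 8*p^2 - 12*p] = 4*p^3 + 15*p^2 - 16*p - 12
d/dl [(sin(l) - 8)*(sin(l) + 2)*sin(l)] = (3*sin(l)^2 - 12*sin(l) - 16)*cos(l)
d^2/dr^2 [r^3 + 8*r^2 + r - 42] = 6*r + 16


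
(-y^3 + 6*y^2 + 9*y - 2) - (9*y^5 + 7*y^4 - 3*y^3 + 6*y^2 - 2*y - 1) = -9*y^5 - 7*y^4 + 2*y^3 + 11*y - 1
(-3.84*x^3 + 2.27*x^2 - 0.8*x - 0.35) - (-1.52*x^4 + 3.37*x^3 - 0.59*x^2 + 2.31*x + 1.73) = 1.52*x^4 - 7.21*x^3 + 2.86*x^2 - 3.11*x - 2.08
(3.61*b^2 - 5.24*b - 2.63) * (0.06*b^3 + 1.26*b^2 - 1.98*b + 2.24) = 0.2166*b^5 + 4.2342*b^4 - 13.908*b^3 + 15.1478*b^2 - 6.5302*b - 5.8912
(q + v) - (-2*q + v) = 3*q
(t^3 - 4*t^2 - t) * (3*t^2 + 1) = 3*t^5 - 12*t^4 - 2*t^3 - 4*t^2 - t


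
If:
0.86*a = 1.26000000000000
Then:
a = 1.47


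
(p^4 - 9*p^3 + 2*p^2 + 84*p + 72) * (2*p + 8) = 2*p^5 - 10*p^4 - 68*p^3 + 184*p^2 + 816*p + 576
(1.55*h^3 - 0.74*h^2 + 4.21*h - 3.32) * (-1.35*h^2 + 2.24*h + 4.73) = -2.0925*h^5 + 4.471*h^4 - 0.00959999999999983*h^3 + 10.4122*h^2 + 12.4765*h - 15.7036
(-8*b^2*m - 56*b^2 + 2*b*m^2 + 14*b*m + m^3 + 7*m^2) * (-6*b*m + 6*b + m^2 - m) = 48*b^3*m^2 + 288*b^3*m - 336*b^3 - 20*b^2*m^3 - 120*b^2*m^2 + 140*b^2*m - 4*b*m^4 - 24*b*m^3 + 28*b*m^2 + m^5 + 6*m^4 - 7*m^3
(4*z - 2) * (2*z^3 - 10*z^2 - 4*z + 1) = 8*z^4 - 44*z^3 + 4*z^2 + 12*z - 2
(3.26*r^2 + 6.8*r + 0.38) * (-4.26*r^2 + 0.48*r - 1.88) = -13.8876*r^4 - 27.4032*r^3 - 4.4836*r^2 - 12.6016*r - 0.7144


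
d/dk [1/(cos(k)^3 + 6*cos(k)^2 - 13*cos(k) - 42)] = (3*cos(k)^2 + 12*cos(k) - 13)*sin(k)/(cos(k)^3 + 6*cos(k)^2 - 13*cos(k) - 42)^2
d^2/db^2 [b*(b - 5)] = 2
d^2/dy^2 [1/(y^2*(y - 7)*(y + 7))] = 2*(10*y^4 - 441*y^2 + 7203)/(y^4*(y^6 - 147*y^4 + 7203*y^2 - 117649))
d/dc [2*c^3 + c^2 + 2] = 2*c*(3*c + 1)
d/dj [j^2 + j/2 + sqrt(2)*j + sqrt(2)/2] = 2*j + 1/2 + sqrt(2)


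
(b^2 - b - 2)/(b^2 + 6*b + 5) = (b - 2)/(b + 5)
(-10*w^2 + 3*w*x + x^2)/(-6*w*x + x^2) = (10*w^2 - 3*w*x - x^2)/(x*(6*w - x))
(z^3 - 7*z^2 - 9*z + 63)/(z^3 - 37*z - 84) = (z - 3)/(z + 4)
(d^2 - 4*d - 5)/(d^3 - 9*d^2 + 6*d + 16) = (d - 5)/(d^2 - 10*d + 16)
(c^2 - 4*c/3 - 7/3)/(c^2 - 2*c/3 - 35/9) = 3*(c + 1)/(3*c + 5)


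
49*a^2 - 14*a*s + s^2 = (-7*a + s)^2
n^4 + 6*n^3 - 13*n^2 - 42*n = n*(n - 3)*(n + 2)*(n + 7)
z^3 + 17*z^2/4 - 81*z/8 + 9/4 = (z - 3/2)*(z - 1/4)*(z + 6)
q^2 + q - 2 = (q - 1)*(q + 2)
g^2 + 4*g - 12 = (g - 2)*(g + 6)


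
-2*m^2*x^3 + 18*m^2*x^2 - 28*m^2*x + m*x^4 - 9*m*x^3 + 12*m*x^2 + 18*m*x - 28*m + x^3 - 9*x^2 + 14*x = (-2*m + x)*(x - 7)*(x - 2)*(m*x + 1)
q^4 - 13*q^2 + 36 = (q - 3)*(q - 2)*(q + 2)*(q + 3)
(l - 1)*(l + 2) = l^2 + l - 2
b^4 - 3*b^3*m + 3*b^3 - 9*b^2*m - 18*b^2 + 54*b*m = b*(b - 3)*(b + 6)*(b - 3*m)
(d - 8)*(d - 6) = d^2 - 14*d + 48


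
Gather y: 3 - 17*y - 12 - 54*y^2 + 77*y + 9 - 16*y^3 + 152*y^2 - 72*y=-16*y^3 + 98*y^2 - 12*y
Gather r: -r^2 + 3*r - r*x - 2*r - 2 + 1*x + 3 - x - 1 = -r^2 + r*(1 - x)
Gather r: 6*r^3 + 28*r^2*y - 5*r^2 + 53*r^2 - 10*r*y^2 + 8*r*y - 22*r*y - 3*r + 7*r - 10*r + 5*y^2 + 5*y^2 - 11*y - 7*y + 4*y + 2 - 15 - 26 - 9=6*r^3 + r^2*(28*y + 48) + r*(-10*y^2 - 14*y - 6) + 10*y^2 - 14*y - 48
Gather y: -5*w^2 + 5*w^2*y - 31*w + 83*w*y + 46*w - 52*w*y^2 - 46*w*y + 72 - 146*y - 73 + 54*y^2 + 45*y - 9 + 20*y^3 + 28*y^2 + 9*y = -5*w^2 + 15*w + 20*y^3 + y^2*(82 - 52*w) + y*(5*w^2 + 37*w - 92) - 10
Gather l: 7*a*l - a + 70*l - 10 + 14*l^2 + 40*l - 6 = -a + 14*l^2 + l*(7*a + 110) - 16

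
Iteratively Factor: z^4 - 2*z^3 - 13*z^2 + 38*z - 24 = (z - 3)*(z^3 + z^2 - 10*z + 8) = (z - 3)*(z - 1)*(z^2 + 2*z - 8) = (z - 3)*(z - 1)*(z + 4)*(z - 2)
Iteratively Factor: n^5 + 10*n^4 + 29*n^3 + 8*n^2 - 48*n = (n - 1)*(n^4 + 11*n^3 + 40*n^2 + 48*n) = (n - 1)*(n + 4)*(n^3 + 7*n^2 + 12*n) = (n - 1)*(n + 4)^2*(n^2 + 3*n) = n*(n - 1)*(n + 4)^2*(n + 3)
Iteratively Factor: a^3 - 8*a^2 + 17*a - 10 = (a - 5)*(a^2 - 3*a + 2) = (a - 5)*(a - 2)*(a - 1)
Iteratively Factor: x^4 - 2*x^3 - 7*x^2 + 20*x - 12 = (x - 1)*(x^3 - x^2 - 8*x + 12) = (x - 2)*(x - 1)*(x^2 + x - 6) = (x - 2)^2*(x - 1)*(x + 3)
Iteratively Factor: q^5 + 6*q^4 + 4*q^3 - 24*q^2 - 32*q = (q + 2)*(q^4 + 4*q^3 - 4*q^2 - 16*q) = (q - 2)*(q + 2)*(q^3 + 6*q^2 + 8*q) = q*(q - 2)*(q + 2)*(q^2 + 6*q + 8) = q*(q - 2)*(q + 2)*(q + 4)*(q + 2)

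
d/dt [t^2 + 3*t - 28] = 2*t + 3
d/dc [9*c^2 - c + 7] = 18*c - 1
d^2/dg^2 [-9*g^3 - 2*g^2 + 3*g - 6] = -54*g - 4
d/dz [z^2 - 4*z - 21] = 2*z - 4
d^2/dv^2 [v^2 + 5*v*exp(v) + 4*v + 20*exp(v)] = 5*v*exp(v) + 30*exp(v) + 2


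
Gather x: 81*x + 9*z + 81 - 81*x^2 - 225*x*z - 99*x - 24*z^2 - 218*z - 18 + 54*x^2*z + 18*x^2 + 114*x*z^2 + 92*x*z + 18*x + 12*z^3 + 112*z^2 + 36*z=x^2*(54*z - 63) + x*(114*z^2 - 133*z) + 12*z^3 + 88*z^2 - 173*z + 63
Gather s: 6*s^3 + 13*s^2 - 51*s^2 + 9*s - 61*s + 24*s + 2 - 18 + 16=6*s^3 - 38*s^2 - 28*s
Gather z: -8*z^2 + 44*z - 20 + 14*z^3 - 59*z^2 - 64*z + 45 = 14*z^3 - 67*z^2 - 20*z + 25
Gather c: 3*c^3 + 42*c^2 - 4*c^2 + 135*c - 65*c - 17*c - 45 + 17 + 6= 3*c^3 + 38*c^2 + 53*c - 22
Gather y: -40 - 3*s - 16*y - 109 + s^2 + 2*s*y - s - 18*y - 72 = s^2 - 4*s + y*(2*s - 34) - 221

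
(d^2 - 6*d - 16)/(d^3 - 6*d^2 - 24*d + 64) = (d + 2)/(d^2 + 2*d - 8)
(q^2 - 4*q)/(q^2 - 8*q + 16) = q/(q - 4)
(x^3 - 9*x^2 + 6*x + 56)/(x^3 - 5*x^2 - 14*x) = (x - 4)/x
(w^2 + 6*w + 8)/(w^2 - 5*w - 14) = (w + 4)/(w - 7)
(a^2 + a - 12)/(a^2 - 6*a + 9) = (a + 4)/(a - 3)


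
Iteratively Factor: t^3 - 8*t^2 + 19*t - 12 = (t - 1)*(t^2 - 7*t + 12) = (t - 3)*(t - 1)*(t - 4)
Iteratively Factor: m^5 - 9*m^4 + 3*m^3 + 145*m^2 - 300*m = (m - 5)*(m^4 - 4*m^3 - 17*m^2 + 60*m) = m*(m - 5)*(m^3 - 4*m^2 - 17*m + 60) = m*(m - 5)^2*(m^2 + m - 12) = m*(m - 5)^2*(m - 3)*(m + 4)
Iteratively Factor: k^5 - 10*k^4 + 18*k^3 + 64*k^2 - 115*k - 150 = (k - 5)*(k^4 - 5*k^3 - 7*k^2 + 29*k + 30) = (k - 5)*(k + 1)*(k^3 - 6*k^2 - k + 30) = (k - 5)*(k - 3)*(k + 1)*(k^2 - 3*k - 10) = (k - 5)*(k - 3)*(k + 1)*(k + 2)*(k - 5)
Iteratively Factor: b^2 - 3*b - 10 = (b - 5)*(b + 2)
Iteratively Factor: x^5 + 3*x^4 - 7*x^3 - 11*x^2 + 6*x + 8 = (x - 1)*(x^4 + 4*x^3 - 3*x^2 - 14*x - 8) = (x - 1)*(x + 1)*(x^3 + 3*x^2 - 6*x - 8) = (x - 1)*(x + 1)*(x + 4)*(x^2 - x - 2) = (x - 1)*(x + 1)^2*(x + 4)*(x - 2)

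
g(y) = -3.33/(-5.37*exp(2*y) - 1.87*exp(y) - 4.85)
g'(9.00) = 0.00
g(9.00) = 0.00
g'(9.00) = 0.00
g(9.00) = 0.00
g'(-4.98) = -0.00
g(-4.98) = 0.68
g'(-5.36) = -0.00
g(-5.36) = 0.69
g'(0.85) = -0.14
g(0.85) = 0.09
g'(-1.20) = -0.15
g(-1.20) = 0.56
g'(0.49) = -0.21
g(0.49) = 0.15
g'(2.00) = -0.02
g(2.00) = 0.01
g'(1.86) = -0.03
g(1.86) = 0.01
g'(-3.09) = -0.01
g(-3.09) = 0.67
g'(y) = -3.33*(10.74*exp(2*y) + 1.87*exp(y))/(-5.37*exp(2*y) - 1.87*exp(y) - 4.85)^2 = (-35.7642*exp(y) - 6.2271)*exp(y)/(5.37*exp(2*y) + 1.87*exp(y) + 4.85)^2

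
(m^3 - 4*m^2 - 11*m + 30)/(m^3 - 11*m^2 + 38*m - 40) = (m + 3)/(m - 4)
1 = 1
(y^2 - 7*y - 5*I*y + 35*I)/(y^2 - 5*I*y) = (y - 7)/y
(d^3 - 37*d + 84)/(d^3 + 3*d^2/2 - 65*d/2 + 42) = 2*(d - 3)/(2*d - 3)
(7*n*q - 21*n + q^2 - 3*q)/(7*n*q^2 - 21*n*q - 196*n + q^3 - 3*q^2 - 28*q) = (q - 3)/(q^2 - 3*q - 28)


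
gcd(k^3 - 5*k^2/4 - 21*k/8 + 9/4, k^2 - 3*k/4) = k - 3/4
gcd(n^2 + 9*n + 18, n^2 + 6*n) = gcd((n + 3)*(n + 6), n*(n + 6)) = n + 6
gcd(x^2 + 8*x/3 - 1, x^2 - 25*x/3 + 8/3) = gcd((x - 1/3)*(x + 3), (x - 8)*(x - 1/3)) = x - 1/3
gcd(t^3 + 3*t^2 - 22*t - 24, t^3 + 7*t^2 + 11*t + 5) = t + 1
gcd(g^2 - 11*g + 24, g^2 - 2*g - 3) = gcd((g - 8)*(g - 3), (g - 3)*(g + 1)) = g - 3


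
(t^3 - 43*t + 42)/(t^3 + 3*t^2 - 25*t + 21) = (t - 6)/(t - 3)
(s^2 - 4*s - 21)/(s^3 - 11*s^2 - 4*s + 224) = (s + 3)/(s^2 - 4*s - 32)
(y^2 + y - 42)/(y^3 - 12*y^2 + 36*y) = (y + 7)/(y*(y - 6))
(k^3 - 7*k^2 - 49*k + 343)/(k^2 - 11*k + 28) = (k^2 - 49)/(k - 4)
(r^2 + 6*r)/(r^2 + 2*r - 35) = r*(r + 6)/(r^2 + 2*r - 35)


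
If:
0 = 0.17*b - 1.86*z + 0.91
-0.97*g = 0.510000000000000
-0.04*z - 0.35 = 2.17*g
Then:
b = 210.99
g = -0.53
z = 19.77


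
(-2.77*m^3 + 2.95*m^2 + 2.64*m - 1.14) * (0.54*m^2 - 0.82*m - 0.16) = -1.4958*m^5 + 3.8644*m^4 - 0.5502*m^3 - 3.2524*m^2 + 0.5124*m + 0.1824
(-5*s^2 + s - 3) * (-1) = 5*s^2 - s + 3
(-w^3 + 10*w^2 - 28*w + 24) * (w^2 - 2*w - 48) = -w^5 + 12*w^4 - 400*w^2 + 1296*w - 1152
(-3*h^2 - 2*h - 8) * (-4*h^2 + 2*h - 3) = 12*h^4 + 2*h^3 + 37*h^2 - 10*h + 24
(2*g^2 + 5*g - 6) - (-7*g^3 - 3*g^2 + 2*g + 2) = 7*g^3 + 5*g^2 + 3*g - 8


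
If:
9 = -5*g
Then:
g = -9/5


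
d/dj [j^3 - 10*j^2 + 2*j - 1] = 3*j^2 - 20*j + 2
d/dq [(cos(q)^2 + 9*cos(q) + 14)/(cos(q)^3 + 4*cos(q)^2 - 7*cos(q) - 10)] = (cos(q)^4 + 18*cos(q)^3 + 85*cos(q)^2 + 132*cos(q) - 8)*sin(q)/((cos(q) - 2)^2*(cos(q) + 1)^2*(cos(q) + 5)^2)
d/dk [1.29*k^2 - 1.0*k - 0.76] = 2.58*k - 1.0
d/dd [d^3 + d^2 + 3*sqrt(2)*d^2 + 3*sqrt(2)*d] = 3*d^2 + 2*d + 6*sqrt(2)*d + 3*sqrt(2)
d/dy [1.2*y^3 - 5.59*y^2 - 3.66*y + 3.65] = 3.6*y^2 - 11.18*y - 3.66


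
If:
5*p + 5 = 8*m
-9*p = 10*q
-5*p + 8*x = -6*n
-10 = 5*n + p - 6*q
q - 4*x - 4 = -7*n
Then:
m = -65/216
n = -14/135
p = -40/27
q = 4/3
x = -229/270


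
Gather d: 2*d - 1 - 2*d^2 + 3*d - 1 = -2*d^2 + 5*d - 2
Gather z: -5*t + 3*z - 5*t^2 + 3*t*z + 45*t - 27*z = -5*t^2 + 40*t + z*(3*t - 24)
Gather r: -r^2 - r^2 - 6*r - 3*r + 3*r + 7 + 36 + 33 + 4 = -2*r^2 - 6*r + 80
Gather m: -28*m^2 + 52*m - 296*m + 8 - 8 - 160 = -28*m^2 - 244*m - 160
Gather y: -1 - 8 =-9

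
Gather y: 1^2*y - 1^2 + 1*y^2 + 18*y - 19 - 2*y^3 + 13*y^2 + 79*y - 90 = -2*y^3 + 14*y^2 + 98*y - 110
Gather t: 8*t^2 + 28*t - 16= 8*t^2 + 28*t - 16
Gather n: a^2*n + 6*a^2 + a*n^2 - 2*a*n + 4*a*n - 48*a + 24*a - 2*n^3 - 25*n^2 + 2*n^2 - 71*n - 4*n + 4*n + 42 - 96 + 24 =6*a^2 - 24*a - 2*n^3 + n^2*(a - 23) + n*(a^2 + 2*a - 71) - 30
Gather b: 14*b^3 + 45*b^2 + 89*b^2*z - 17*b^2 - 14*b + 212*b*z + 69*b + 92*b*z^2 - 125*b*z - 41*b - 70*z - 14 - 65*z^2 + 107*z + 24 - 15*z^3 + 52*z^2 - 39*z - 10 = 14*b^3 + b^2*(89*z + 28) + b*(92*z^2 + 87*z + 14) - 15*z^3 - 13*z^2 - 2*z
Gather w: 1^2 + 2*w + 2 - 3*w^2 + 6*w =-3*w^2 + 8*w + 3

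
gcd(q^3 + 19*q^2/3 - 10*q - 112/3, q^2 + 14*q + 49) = q + 7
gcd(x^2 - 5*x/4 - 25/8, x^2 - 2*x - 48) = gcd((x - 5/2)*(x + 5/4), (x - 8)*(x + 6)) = 1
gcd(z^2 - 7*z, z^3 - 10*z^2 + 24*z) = z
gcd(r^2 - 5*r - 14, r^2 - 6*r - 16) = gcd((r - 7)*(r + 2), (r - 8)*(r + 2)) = r + 2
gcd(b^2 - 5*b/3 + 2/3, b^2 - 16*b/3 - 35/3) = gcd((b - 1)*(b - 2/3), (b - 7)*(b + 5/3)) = 1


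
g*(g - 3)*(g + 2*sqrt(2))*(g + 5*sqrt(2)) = g^4 - 3*g^3 + 7*sqrt(2)*g^3 - 21*sqrt(2)*g^2 + 20*g^2 - 60*g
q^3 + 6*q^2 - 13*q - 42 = (q - 3)*(q + 2)*(q + 7)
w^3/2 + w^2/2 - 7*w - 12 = (w/2 + 1)*(w - 4)*(w + 3)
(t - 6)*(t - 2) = t^2 - 8*t + 12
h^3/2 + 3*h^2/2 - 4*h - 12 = (h/2 + sqrt(2))*(h + 3)*(h - 2*sqrt(2))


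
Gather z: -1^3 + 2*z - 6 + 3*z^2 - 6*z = 3*z^2 - 4*z - 7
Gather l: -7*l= -7*l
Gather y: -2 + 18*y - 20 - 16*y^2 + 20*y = -16*y^2 + 38*y - 22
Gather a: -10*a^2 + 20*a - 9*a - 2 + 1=-10*a^2 + 11*a - 1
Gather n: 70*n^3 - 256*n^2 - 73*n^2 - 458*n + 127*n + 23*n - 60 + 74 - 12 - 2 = 70*n^3 - 329*n^2 - 308*n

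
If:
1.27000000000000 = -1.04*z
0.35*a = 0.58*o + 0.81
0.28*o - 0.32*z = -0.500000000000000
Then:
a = -2.96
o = -3.18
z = -1.22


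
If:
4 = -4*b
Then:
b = -1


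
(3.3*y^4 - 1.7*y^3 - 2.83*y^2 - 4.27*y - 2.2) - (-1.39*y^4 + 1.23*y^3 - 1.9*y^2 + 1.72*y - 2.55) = 4.69*y^4 - 2.93*y^3 - 0.93*y^2 - 5.99*y + 0.35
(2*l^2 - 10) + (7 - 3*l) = 2*l^2 - 3*l - 3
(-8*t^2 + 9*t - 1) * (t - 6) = -8*t^3 + 57*t^2 - 55*t + 6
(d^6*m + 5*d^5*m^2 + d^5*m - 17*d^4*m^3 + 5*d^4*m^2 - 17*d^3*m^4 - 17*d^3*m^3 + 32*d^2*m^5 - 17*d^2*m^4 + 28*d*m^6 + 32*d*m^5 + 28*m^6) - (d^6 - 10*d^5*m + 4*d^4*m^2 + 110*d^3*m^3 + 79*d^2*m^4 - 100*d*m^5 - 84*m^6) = d^6*m - d^6 + 5*d^5*m^2 + 11*d^5*m - 17*d^4*m^3 + d^4*m^2 - 17*d^3*m^4 - 127*d^3*m^3 + 32*d^2*m^5 - 96*d^2*m^4 + 28*d*m^6 + 132*d*m^5 + 112*m^6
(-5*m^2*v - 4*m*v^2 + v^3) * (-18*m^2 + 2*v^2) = 90*m^4*v + 72*m^3*v^2 - 28*m^2*v^3 - 8*m*v^4 + 2*v^5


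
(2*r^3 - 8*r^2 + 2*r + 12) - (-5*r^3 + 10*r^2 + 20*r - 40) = 7*r^3 - 18*r^2 - 18*r + 52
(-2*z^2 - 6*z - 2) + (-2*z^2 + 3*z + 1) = -4*z^2 - 3*z - 1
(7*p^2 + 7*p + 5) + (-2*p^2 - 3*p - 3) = 5*p^2 + 4*p + 2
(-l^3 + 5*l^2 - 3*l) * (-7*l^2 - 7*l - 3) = 7*l^5 - 28*l^4 - 11*l^3 + 6*l^2 + 9*l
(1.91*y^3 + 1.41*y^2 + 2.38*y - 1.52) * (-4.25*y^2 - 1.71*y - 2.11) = -8.1175*y^5 - 9.2586*y^4 - 16.5562*y^3 - 0.5849*y^2 - 2.4226*y + 3.2072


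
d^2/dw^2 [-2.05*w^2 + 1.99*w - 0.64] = -4.10000000000000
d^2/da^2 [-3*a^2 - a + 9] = -6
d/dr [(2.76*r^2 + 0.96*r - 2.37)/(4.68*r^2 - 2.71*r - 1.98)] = (-11.9724*r^2 + 11.2536*r - 8.3235)/(21.9024*r^4 - 25.3656*r^3 - 11.1887*r^2 + 10.7316*r + 3.9204)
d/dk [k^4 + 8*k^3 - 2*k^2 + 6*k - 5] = 4*k^3 + 24*k^2 - 4*k + 6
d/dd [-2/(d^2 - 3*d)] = 2*(2*d - 3)/(d^2*(d - 3)^2)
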